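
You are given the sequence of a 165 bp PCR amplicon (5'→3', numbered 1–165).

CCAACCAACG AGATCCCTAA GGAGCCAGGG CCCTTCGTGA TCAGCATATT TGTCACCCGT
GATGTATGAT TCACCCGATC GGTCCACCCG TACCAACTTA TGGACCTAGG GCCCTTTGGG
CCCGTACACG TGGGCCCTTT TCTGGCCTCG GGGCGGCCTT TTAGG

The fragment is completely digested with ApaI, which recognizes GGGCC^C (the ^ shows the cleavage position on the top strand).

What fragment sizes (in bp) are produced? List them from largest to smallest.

81, 32, 29, 14, 9 bp

ApaI sites (GGGCCC) start at positions 28, 109, 118, 132.
ApaI cuts after base 5 of each site (before the last base), so after positions 32, 113, 122, 136.
Linear molecule, 4 cuts → 5 fragments:
  1–32 → 32 bp
  33–113 → 81 bp
  114–122 → 9 bp
  123–136 → 14 bp
  137–165 → 29 bp
Sorted largest to smallest: 81, 32, 29, 14, 9 bp.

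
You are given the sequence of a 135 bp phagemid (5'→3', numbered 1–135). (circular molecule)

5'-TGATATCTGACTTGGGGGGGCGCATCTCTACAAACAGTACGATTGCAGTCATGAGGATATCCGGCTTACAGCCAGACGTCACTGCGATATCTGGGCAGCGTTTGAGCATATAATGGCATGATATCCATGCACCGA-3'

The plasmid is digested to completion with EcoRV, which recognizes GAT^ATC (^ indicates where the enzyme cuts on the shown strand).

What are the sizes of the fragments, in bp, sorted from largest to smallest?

54, 34, 30, 17 bp

EcoRV sites (GATATC) start at positions 2, 56, 86, 120.
EcoRV cuts after base 3 of each site, so after positions 4, 58, 88, 122.
Circular molecule, 4 cuts → 4 fragments:
  5–58 → 54 bp
  59–88 → 30 bp
  89–122 → 34 bp
  123–135 then 1–4 → 13 + 4 = 17 bp
Sorted largest to smallest: 54, 34, 30, 17 bp.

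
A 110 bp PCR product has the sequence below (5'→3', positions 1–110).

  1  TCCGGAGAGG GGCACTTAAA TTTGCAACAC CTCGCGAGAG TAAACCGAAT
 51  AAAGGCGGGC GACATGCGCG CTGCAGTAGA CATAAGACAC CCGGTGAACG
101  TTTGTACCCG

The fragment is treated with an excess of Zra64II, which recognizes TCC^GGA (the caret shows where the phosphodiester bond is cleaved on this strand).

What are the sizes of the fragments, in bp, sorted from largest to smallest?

The Zra64II site (TCCGGA) starts at position 1.
Zra64II cuts after base 3 of each site, so after position 3.
Linear molecule, 1 cut → 2 fragments:
  1–3 → 3 bp
  4–110 → 107 bp
Sorted largest to smallest: 107, 3 bp.

107, 3 bp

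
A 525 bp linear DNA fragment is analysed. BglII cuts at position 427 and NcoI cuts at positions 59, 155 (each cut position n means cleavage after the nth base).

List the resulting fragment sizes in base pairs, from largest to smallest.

Combined cut positions (sorted): 59, 155, 427.
Linear molecule, 3 cuts → 4 fragments:
  59 − 0 = 59 bp
  155 − 59 = 96 bp
  427 − 155 = 272 bp
  525 − 427 = 98 bp
Sorted largest to smallest: 272, 98, 96, 59 bp.

272, 98, 96, 59 bp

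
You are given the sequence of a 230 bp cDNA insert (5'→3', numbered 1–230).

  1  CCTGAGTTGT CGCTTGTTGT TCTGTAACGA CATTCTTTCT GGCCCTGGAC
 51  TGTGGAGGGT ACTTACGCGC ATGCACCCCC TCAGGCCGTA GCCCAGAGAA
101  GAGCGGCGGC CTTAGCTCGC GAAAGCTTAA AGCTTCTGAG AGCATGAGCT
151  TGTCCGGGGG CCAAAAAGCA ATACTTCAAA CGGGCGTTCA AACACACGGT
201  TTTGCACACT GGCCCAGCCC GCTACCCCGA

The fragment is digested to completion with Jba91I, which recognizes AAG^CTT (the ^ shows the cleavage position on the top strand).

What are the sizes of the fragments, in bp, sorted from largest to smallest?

Jba91I sites (AAGCTT) start at positions 123, 130.
Jba91I cuts after base 3 of each site, so after positions 125, 132.
Linear molecule, 2 cuts → 3 fragments:
  1–125 → 125 bp
  126–132 → 7 bp
  133–230 → 98 bp
Sorted largest to smallest: 125, 98, 7 bp.

125, 98, 7 bp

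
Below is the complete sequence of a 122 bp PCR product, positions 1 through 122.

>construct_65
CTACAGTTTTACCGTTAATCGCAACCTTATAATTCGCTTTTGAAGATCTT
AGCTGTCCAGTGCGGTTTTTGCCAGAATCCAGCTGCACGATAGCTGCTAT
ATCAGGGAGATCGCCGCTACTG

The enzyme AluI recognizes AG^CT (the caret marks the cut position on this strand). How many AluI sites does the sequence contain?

3

AGCT occurs starting at positions 51, 81, 92.
AluI cuts at 3 sites.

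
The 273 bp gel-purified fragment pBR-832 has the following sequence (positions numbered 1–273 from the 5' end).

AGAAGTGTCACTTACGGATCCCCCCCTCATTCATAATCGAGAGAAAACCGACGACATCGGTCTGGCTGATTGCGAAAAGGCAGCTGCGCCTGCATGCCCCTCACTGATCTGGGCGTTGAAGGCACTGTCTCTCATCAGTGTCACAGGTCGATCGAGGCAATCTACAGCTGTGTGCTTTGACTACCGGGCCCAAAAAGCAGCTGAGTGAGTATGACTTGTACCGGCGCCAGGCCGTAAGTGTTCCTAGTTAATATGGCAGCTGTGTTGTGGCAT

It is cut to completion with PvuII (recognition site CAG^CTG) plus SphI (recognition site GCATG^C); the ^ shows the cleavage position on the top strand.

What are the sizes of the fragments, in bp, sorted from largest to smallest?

PvuII sites (CAGCTG) start at positions 81, 165, 198, 257.
PvuII cuts after base 3 of each site, so after positions 83, 167, 200, 259.
The SphI site (GCATGC) starts at position 92.
SphI cuts after base 5 of each site (before the last base), so after position 96.
Combined cut positions: 83, 96, 167, 200, 259.
Linear molecule, 5 cuts → 6 fragments:
  1–83 → 83 bp
  84–96 → 13 bp
  97–167 → 71 bp
  168–200 → 33 bp
  201–259 → 59 bp
  260–273 → 14 bp
Sorted largest to smallest: 83, 71, 59, 33, 14, 13 bp.

83, 71, 59, 33, 14, 13 bp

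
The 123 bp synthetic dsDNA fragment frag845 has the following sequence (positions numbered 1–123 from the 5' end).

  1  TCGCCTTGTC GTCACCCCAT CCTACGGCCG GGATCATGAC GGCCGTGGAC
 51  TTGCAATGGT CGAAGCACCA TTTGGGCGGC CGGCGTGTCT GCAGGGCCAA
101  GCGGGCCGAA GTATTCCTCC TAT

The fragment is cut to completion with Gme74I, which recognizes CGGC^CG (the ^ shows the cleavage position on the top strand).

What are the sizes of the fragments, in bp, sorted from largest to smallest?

43, 37, 28, 15 bp

Gme74I sites (CGGCCG) start at positions 25, 40, 77.
Gme74I cuts after base 4 of each site, so after positions 28, 43, 80.
Linear molecule, 3 cuts → 4 fragments:
  1–28 → 28 bp
  29–43 → 15 bp
  44–80 → 37 bp
  81–123 → 43 bp
Sorted largest to smallest: 43, 37, 28, 15 bp.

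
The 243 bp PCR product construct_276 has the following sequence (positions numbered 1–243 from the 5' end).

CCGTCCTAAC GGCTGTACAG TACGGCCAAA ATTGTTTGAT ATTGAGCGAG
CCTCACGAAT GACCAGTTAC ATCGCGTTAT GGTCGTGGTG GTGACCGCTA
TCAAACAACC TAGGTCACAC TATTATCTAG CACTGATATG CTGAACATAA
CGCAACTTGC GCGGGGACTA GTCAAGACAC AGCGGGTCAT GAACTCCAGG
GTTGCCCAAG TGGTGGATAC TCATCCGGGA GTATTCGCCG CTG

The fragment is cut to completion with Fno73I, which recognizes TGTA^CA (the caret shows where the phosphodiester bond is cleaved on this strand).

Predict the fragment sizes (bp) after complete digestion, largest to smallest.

The Fno73I site (TGTACA) starts at position 14.
Fno73I cuts after base 4 of each site, so after position 17.
Linear molecule, 1 cut → 2 fragments:
  1–17 → 17 bp
  18–243 → 226 bp
Sorted largest to smallest: 226, 17 bp.

226, 17 bp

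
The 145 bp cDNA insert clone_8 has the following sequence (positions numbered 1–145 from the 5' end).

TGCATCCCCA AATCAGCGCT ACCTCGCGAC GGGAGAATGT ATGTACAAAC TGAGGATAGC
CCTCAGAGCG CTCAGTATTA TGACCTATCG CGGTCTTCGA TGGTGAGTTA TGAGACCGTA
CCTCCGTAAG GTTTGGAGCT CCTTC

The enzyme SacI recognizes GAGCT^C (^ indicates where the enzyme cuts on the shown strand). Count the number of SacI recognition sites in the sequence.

GAGCTC occurs starting at position 136.
SacI cuts at 1 site.

1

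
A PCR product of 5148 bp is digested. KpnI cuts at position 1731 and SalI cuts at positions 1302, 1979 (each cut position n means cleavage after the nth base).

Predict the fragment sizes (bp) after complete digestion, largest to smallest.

Combined cut positions (sorted): 1302, 1731, 1979.
Linear molecule, 3 cuts → 4 fragments:
  1302 − 0 = 1302 bp
  1731 − 1302 = 429 bp
  1979 − 1731 = 248 bp
  5148 − 1979 = 3169 bp
Sorted largest to smallest: 3169, 1302, 429, 248 bp.

3169, 1302, 429, 248 bp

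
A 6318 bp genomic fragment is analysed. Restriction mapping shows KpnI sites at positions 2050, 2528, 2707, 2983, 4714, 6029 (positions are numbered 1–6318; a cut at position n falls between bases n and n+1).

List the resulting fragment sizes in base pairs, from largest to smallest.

Linear molecule, 6 cuts → 7 fragments:
  2050 − 0 = 2050 bp
  2528 − 2050 = 478 bp
  2707 − 2528 = 179 bp
  2983 − 2707 = 276 bp
  4714 − 2983 = 1731 bp
  6029 − 4714 = 1315 bp
  6318 − 6029 = 289 bp
Sorted largest to smallest: 2050, 1731, 1315, 478, 289, 276, 179 bp.

2050, 1731, 1315, 478, 289, 276, 179 bp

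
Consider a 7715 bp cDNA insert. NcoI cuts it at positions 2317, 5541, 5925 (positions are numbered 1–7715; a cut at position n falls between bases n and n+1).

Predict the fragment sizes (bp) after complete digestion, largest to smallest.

3224, 2317, 1790, 384 bp

Linear molecule, 3 cuts → 4 fragments:
  2317 − 0 = 2317 bp
  5541 − 2317 = 3224 bp
  5925 − 5541 = 384 bp
  7715 − 5925 = 1790 bp
Sorted largest to smallest: 3224, 2317, 1790, 384 bp.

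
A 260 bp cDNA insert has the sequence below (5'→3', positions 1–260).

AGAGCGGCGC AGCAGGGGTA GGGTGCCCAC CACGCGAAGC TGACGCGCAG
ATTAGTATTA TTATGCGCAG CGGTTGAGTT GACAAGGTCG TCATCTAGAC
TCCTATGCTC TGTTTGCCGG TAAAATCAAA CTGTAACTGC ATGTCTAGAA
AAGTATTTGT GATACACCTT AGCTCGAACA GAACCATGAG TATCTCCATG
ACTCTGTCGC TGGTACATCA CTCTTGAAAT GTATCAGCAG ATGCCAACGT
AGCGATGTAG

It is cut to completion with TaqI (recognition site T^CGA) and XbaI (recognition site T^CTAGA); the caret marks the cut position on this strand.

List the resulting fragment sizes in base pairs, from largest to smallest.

The TaqI site (TCGA) starts at position 174.
TaqI cuts after the first base of each site, so after position 174.
XbaI sites (TCTAGA) start at positions 94, 144.
XbaI cuts after the first base of each site, so after positions 94, 144.
Combined cut positions: 94, 144, 174.
Linear molecule, 3 cuts → 4 fragments:
  1–94 → 94 bp
  95–144 → 50 bp
  145–174 → 30 bp
  175–260 → 86 bp
Sorted largest to smallest: 94, 86, 50, 30 bp.

94, 86, 50, 30 bp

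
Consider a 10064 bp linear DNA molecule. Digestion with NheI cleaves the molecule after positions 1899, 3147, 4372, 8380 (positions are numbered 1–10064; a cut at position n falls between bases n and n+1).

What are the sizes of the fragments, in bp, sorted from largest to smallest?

Linear molecule, 4 cuts → 5 fragments:
  1899 − 0 = 1899 bp
  3147 − 1899 = 1248 bp
  4372 − 3147 = 1225 bp
  8380 − 4372 = 4008 bp
  10064 − 8380 = 1684 bp
Sorted largest to smallest: 4008, 1899, 1684, 1248, 1225 bp.

4008, 1899, 1684, 1248, 1225 bp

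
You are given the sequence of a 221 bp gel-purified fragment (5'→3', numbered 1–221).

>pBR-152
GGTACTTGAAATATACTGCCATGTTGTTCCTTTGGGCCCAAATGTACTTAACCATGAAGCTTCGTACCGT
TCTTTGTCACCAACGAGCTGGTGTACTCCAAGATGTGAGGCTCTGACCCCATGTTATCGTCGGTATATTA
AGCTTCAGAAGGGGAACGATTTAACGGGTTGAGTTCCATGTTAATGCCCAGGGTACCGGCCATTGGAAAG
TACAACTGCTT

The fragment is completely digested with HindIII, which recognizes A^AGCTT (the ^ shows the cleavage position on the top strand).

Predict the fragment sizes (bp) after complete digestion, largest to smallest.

HindIII sites (AAGCTT) start at positions 57, 140.
HindIII cuts after the first base of each site, so after positions 57, 140.
Linear molecule, 2 cuts → 3 fragments:
  1–57 → 57 bp
  58–140 → 83 bp
  141–221 → 81 bp
Sorted largest to smallest: 83, 81, 57 bp.

83, 81, 57 bp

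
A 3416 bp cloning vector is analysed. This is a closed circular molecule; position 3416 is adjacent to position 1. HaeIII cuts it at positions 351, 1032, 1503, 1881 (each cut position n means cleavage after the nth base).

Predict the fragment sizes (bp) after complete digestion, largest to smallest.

Circular molecule, 4 cuts → 4 fragments:
  1032 − 351 = 681 bp
  1503 − 1032 = 471 bp
  1881 − 1503 = 378 bp
  wrap: 3416 − 1881 + 351 = 1886 bp
Sorted largest to smallest: 1886, 681, 471, 378 bp.

1886, 681, 471, 378 bp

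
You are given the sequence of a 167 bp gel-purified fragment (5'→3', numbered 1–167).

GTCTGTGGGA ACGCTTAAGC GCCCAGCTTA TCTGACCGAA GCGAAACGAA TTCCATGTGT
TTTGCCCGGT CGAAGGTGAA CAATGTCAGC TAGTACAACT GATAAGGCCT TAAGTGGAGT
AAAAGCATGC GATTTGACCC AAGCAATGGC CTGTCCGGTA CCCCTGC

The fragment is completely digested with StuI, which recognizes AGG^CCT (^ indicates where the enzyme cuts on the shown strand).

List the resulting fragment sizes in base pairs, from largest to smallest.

107, 60 bp

The StuI site (AGGCCT) starts at position 105.
StuI cuts after base 3 of each site, so after position 107.
Linear molecule, 1 cut → 2 fragments:
  1–107 → 107 bp
  108–167 → 60 bp
Sorted largest to smallest: 107, 60 bp.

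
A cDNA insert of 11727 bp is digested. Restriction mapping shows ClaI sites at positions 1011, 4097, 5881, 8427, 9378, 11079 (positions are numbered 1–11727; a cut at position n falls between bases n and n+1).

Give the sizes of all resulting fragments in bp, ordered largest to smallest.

3086, 2546, 1784, 1701, 1011, 951, 648 bp

Linear molecule, 6 cuts → 7 fragments:
  1011 − 0 = 1011 bp
  4097 − 1011 = 3086 bp
  5881 − 4097 = 1784 bp
  8427 − 5881 = 2546 bp
  9378 − 8427 = 951 bp
  11079 − 9378 = 1701 bp
  11727 − 11079 = 648 bp
Sorted largest to smallest: 3086, 2546, 1784, 1701, 1011, 951, 648 bp.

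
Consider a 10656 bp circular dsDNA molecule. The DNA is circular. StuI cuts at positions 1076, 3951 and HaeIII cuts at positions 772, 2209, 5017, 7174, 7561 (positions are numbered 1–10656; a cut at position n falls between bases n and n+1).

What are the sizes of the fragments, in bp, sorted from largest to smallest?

Combined cut positions (sorted): 772, 1076, 2209, 3951, 5017, 7174, 7561.
Circular molecule, 7 cuts → 7 fragments:
  1076 − 772 = 304 bp
  2209 − 1076 = 1133 bp
  3951 − 2209 = 1742 bp
  5017 − 3951 = 1066 bp
  7174 − 5017 = 2157 bp
  7561 − 7174 = 387 bp
  wrap: 10656 − 7561 + 772 = 3867 bp
Sorted largest to smallest: 3867, 2157, 1742, 1133, 1066, 387, 304 bp.

3867, 2157, 1742, 1133, 1066, 387, 304 bp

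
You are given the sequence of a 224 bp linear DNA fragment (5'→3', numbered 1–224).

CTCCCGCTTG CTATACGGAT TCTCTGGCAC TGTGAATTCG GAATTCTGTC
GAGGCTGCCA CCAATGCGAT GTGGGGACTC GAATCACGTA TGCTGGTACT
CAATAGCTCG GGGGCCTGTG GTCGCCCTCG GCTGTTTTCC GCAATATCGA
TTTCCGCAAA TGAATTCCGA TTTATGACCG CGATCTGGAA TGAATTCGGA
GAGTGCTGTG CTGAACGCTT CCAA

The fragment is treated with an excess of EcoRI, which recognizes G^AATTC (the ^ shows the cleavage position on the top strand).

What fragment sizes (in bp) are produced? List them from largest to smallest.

EcoRI sites (GAATTC) start at positions 34, 41, 162, 192.
EcoRI cuts after the first base of each site, so after positions 34, 41, 162, 192.
Linear molecule, 4 cuts → 5 fragments:
  1–34 → 34 bp
  35–41 → 7 bp
  42–162 → 121 bp
  163–192 → 30 bp
  193–224 → 32 bp
Sorted largest to smallest: 121, 34, 32, 30, 7 bp.

121, 34, 32, 30, 7 bp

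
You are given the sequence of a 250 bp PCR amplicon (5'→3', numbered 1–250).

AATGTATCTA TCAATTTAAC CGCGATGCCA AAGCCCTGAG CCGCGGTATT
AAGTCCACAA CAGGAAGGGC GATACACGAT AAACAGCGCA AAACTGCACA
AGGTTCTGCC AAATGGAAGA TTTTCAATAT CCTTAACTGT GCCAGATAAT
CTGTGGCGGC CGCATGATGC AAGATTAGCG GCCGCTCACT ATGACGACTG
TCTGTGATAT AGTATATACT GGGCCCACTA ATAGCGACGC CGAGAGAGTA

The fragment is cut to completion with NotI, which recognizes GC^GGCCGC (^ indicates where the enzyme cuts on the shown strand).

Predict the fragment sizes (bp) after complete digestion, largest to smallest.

157, 71, 22 bp

NotI sites (GCGGCCGC) start at positions 156, 178.
NotI cuts after base 2 of each site, so after positions 157, 179.
Linear molecule, 2 cuts → 3 fragments:
  1–157 → 157 bp
  158–179 → 22 bp
  180–250 → 71 bp
Sorted largest to smallest: 157, 71, 22 bp.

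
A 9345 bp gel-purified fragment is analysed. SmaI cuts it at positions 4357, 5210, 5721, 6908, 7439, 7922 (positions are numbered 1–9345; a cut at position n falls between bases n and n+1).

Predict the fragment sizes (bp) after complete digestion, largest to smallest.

4357, 1423, 1187, 853, 531, 511, 483 bp

Linear molecule, 6 cuts → 7 fragments:
  4357 − 0 = 4357 bp
  5210 − 4357 = 853 bp
  5721 − 5210 = 511 bp
  6908 − 5721 = 1187 bp
  7439 − 6908 = 531 bp
  7922 − 7439 = 483 bp
  9345 − 7922 = 1423 bp
Sorted largest to smallest: 4357, 1423, 1187, 853, 531, 511, 483 bp.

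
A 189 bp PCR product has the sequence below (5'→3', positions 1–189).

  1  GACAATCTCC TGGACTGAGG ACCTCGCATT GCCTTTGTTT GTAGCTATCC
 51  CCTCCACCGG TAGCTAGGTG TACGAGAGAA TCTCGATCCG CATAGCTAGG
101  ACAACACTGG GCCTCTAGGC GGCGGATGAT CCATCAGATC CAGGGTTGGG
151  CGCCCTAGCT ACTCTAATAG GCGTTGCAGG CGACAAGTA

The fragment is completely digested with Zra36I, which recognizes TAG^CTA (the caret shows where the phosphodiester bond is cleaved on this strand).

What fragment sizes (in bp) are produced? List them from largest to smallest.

Zra36I sites (TAGCTA) start at positions 42, 61, 93, 156.
Zra36I cuts after base 3 of each site, so after positions 44, 63, 95, 158.
Linear molecule, 4 cuts → 5 fragments:
  1–44 → 44 bp
  45–63 → 19 bp
  64–95 → 32 bp
  96–158 → 63 bp
  159–189 → 31 bp
Sorted largest to smallest: 63, 44, 32, 31, 19 bp.

63, 44, 32, 31, 19 bp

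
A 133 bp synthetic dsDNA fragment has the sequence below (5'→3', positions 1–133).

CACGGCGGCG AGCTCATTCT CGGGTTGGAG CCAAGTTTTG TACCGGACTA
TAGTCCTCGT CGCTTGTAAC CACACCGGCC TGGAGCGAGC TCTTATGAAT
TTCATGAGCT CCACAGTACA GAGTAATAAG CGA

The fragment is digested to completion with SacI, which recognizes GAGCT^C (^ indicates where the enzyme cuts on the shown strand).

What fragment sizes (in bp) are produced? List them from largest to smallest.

SacI sites (GAGCTC) start at positions 10, 87, 106.
SacI cuts after base 5 of each site (before the last base), so after positions 14, 91, 110.
Linear molecule, 3 cuts → 4 fragments:
  1–14 → 14 bp
  15–91 → 77 bp
  92–110 → 19 bp
  111–133 → 23 bp
Sorted largest to smallest: 77, 23, 19, 14 bp.

77, 23, 19, 14 bp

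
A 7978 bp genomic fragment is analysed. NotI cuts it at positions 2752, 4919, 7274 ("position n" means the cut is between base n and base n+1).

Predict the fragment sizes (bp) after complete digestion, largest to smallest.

Linear molecule, 3 cuts → 4 fragments:
  2752 − 0 = 2752 bp
  4919 − 2752 = 2167 bp
  7274 − 4919 = 2355 bp
  7978 − 7274 = 704 bp
Sorted largest to smallest: 2752, 2355, 2167, 704 bp.

2752, 2355, 2167, 704 bp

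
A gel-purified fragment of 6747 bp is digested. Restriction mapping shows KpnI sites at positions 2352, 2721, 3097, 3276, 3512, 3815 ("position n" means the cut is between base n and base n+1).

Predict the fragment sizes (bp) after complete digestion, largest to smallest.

Linear molecule, 6 cuts → 7 fragments:
  2352 − 0 = 2352 bp
  2721 − 2352 = 369 bp
  3097 − 2721 = 376 bp
  3276 − 3097 = 179 bp
  3512 − 3276 = 236 bp
  3815 − 3512 = 303 bp
  6747 − 3815 = 2932 bp
Sorted largest to smallest: 2932, 2352, 376, 369, 303, 236, 179 bp.

2932, 2352, 376, 369, 303, 236, 179 bp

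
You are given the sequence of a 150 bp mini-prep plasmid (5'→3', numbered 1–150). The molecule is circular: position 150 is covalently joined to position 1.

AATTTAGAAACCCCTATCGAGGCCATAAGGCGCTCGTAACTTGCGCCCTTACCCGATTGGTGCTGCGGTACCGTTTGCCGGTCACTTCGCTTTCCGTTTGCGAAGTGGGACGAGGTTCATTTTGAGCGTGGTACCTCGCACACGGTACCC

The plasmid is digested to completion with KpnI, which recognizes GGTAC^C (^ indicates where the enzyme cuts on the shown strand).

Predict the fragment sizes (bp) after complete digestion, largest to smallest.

73, 63, 14 bp

KpnI sites (GGTACC) start at positions 67, 130, 144.
KpnI cuts after base 5 of each site (before the last base), so after positions 71, 134, 148.
Circular molecule, 3 cuts → 3 fragments:
  72–134 → 63 bp
  135–148 → 14 bp
  149–150 then 1–71 → 2 + 71 = 73 bp
Sorted largest to smallest: 73, 63, 14 bp.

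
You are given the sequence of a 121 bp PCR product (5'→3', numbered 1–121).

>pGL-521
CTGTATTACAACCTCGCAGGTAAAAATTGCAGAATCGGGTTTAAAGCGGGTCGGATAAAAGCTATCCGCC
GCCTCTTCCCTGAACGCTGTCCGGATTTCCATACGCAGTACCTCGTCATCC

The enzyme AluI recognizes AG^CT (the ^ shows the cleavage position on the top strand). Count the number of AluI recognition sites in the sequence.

AGCT occurs starting at position 60.
AluI cuts at 1 site.

1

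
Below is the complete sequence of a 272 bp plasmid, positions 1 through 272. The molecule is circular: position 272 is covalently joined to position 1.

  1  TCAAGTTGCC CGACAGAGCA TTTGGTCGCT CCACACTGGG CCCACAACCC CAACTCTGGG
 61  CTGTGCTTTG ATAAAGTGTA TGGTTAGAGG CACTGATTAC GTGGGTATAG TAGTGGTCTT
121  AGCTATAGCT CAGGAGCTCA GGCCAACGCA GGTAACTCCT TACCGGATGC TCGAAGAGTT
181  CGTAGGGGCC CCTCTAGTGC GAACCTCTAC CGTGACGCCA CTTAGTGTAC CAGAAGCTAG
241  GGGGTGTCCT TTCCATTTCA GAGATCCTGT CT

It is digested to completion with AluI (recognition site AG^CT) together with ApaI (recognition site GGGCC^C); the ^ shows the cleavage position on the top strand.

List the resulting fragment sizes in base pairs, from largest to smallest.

80, 78, 54, 46, 8, 6 bp

AluI sites (AGCT) start at positions 121, 127, 135, 235.
AluI cuts after base 2 of each site, so after positions 122, 128, 136, 236.
ApaI sites (GGGCCC) start at positions 38, 186.
ApaI cuts after base 5 of each site (before the last base), so after positions 42, 190.
Combined cut positions: 42, 122, 128, 136, 190, 236.
Circular molecule, 6 cuts → 6 fragments:
  43–122 → 80 bp
  123–128 → 6 bp
  129–136 → 8 bp
  137–190 → 54 bp
  191–236 → 46 bp
  237–272 then 1–42 → 36 + 42 = 78 bp
Sorted largest to smallest: 80, 78, 54, 46, 8, 6 bp.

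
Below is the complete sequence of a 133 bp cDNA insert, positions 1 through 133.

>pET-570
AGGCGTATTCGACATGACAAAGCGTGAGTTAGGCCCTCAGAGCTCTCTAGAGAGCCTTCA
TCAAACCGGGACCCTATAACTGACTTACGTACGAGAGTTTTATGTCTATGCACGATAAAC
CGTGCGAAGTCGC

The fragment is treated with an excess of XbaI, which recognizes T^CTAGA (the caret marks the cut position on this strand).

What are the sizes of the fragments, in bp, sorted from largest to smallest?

87, 46 bp

The XbaI site (TCTAGA) starts at position 46.
XbaI cuts after the first base of each site, so after position 46.
Linear molecule, 1 cut → 2 fragments:
  1–46 → 46 bp
  47–133 → 87 bp
Sorted largest to smallest: 87, 46 bp.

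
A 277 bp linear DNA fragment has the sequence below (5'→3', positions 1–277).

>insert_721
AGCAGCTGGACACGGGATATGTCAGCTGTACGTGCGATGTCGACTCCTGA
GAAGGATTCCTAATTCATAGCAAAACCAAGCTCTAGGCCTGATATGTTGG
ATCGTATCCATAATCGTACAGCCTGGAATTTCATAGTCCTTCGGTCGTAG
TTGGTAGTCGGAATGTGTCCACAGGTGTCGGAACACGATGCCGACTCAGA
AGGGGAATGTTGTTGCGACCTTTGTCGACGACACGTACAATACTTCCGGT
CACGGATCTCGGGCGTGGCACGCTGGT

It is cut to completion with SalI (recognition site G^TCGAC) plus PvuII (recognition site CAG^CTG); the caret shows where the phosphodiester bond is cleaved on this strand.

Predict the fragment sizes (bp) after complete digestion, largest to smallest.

SalI sites (GTCGAC) start at positions 39, 224.
SalI cuts after the first base of each site, so after positions 39, 224.
PvuII sites (CAGCTG) start at positions 3, 23.
PvuII cuts after base 3 of each site, so after positions 5, 25.
Combined cut positions: 5, 25, 39, 224.
Linear molecule, 4 cuts → 5 fragments:
  1–5 → 5 bp
  6–25 → 20 bp
  26–39 → 14 bp
  40–224 → 185 bp
  225–277 → 53 bp
Sorted largest to smallest: 185, 53, 20, 14, 5 bp.

185, 53, 20, 14, 5 bp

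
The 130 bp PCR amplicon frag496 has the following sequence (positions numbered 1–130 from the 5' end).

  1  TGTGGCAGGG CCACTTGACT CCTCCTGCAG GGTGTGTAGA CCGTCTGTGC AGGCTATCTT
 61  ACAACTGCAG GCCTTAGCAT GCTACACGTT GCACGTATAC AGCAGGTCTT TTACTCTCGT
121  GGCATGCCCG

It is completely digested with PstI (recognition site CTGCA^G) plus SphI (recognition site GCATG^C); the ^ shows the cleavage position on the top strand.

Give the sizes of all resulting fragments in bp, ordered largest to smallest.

45, 40, 29, 12, 4 bp

PstI sites (CTGCAG) start at positions 25, 65.
PstI cuts after base 5 of each site (before the last base), so after positions 29, 69.
SphI sites (GCATGC) start at positions 77, 122.
SphI cuts after base 5 of each site (before the last base), so after positions 81, 126.
Combined cut positions: 29, 69, 81, 126.
Linear molecule, 4 cuts → 5 fragments:
  1–29 → 29 bp
  30–69 → 40 bp
  70–81 → 12 bp
  82–126 → 45 bp
  127–130 → 4 bp
Sorted largest to smallest: 45, 40, 29, 12, 4 bp.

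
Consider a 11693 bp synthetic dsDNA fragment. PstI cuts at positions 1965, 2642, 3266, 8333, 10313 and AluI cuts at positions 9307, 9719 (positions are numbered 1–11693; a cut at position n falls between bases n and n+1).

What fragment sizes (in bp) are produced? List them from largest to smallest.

5067, 1965, 1380, 974, 677, 624, 594, 412 bp

Combined cut positions (sorted): 1965, 2642, 3266, 8333, 9307, 9719, 10313.
Linear molecule, 7 cuts → 8 fragments:
  1965 − 0 = 1965 bp
  2642 − 1965 = 677 bp
  3266 − 2642 = 624 bp
  8333 − 3266 = 5067 bp
  9307 − 8333 = 974 bp
  9719 − 9307 = 412 bp
  10313 − 9719 = 594 bp
  11693 − 10313 = 1380 bp
Sorted largest to smallest: 5067, 1965, 1380, 974, 677, 624, 594, 412 bp.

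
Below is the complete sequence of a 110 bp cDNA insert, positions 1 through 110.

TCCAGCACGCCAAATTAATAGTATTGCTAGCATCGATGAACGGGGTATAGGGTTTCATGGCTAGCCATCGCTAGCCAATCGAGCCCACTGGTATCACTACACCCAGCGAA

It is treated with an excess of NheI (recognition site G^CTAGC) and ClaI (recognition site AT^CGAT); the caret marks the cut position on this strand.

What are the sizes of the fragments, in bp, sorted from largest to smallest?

NheI sites (GCTAGC) start at positions 26, 60, 70.
NheI cuts after the first base of each site, so after positions 26, 60, 70.
The ClaI site (ATCGAT) starts at position 32.
ClaI cuts after base 2 of each site, so after position 33.
Combined cut positions: 26, 33, 60, 70.
Linear molecule, 4 cuts → 5 fragments:
  1–26 → 26 bp
  27–33 → 7 bp
  34–60 → 27 bp
  61–70 → 10 bp
  71–110 → 40 bp
Sorted largest to smallest: 40, 27, 26, 10, 7 bp.

40, 27, 26, 10, 7 bp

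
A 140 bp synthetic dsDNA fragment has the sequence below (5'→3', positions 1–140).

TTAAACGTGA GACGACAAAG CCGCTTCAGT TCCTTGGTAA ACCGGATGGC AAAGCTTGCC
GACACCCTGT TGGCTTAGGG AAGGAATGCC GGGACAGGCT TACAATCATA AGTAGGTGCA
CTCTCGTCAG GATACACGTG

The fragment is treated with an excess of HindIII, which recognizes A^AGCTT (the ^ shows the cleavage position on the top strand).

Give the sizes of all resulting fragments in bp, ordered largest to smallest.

The HindIII site (AAGCTT) starts at position 52.
HindIII cuts after the first base of each site, so after position 52.
Linear molecule, 1 cut → 2 fragments:
  1–52 → 52 bp
  53–140 → 88 bp
Sorted largest to smallest: 88, 52 bp.

88, 52 bp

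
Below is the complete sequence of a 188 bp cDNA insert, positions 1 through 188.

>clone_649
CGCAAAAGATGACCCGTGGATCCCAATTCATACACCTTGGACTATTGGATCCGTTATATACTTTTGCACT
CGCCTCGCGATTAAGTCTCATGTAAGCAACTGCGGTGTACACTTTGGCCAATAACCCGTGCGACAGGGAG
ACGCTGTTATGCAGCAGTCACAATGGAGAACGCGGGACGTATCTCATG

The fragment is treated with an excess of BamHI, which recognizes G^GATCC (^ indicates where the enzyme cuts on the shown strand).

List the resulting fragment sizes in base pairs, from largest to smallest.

141, 29, 18 bp

BamHI sites (GGATCC) start at positions 18, 47.
BamHI cuts after the first base of each site, so after positions 18, 47.
Linear molecule, 2 cuts → 3 fragments:
  1–18 → 18 bp
  19–47 → 29 bp
  48–188 → 141 bp
Sorted largest to smallest: 141, 29, 18 bp.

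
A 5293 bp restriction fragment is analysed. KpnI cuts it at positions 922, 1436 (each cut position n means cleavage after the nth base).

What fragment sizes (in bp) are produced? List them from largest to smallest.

Linear molecule, 2 cuts → 3 fragments:
  922 − 0 = 922 bp
  1436 − 922 = 514 bp
  5293 − 1436 = 3857 bp
Sorted largest to smallest: 3857, 922, 514 bp.

3857, 922, 514 bp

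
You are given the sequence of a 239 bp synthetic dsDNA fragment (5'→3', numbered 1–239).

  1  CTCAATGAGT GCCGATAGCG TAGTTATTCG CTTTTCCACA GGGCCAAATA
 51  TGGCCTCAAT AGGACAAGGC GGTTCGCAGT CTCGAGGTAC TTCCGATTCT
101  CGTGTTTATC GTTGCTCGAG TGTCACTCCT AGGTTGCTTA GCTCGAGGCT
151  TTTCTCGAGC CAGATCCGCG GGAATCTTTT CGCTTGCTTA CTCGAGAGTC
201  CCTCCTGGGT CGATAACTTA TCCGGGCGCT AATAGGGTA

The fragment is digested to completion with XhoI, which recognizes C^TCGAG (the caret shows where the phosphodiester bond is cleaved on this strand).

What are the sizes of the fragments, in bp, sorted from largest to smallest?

XhoI sites (CTCGAG) start at positions 81, 115, 142, 154, 191.
XhoI cuts after the first base of each site, so after positions 81, 115, 142, 154, 191.
Linear molecule, 5 cuts → 6 fragments:
  1–81 → 81 bp
  82–115 → 34 bp
  116–142 → 27 bp
  143–154 → 12 bp
  155–191 → 37 bp
  192–239 → 48 bp
Sorted largest to smallest: 81, 48, 37, 34, 27, 12 bp.

81, 48, 37, 34, 27, 12 bp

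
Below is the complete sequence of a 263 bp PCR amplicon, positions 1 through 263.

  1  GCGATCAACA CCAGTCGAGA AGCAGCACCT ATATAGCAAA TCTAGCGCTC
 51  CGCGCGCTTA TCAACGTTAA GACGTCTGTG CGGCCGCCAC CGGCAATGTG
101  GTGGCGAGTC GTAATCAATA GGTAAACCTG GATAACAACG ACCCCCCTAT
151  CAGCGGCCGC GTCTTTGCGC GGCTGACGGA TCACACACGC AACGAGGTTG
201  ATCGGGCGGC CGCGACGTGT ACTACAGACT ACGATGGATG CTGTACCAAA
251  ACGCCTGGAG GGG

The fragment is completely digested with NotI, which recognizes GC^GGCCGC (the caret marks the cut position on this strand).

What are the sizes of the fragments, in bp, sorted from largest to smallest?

81, 73, 56, 53 bp

NotI sites (GCGGCCGC) start at positions 80, 153, 206.
NotI cuts after base 2 of each site, so after positions 81, 154, 207.
Linear molecule, 3 cuts → 4 fragments:
  1–81 → 81 bp
  82–154 → 73 bp
  155–207 → 53 bp
  208–263 → 56 bp
Sorted largest to smallest: 81, 73, 56, 53 bp.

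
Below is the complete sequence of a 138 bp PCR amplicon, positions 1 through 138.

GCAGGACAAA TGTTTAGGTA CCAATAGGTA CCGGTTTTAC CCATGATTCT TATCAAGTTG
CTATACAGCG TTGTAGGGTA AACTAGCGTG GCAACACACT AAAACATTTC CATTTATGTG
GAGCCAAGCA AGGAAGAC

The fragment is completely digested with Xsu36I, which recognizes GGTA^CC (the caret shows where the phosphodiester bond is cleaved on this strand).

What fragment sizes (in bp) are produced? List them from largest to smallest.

108, 20, 10 bp

Xsu36I sites (GGTACC) start at positions 17, 27.
Xsu36I cuts after base 4 of each site, so after positions 20, 30.
Linear molecule, 2 cuts → 3 fragments:
  1–20 → 20 bp
  21–30 → 10 bp
  31–138 → 108 bp
Sorted largest to smallest: 108, 20, 10 bp.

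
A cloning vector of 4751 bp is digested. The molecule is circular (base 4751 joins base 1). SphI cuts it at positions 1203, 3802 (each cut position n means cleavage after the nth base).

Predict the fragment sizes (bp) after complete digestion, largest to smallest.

Circular molecule, 2 cuts → 2 fragments:
  3802 − 1203 = 2599 bp
  wrap: 4751 − 3802 + 1203 = 2152 bp
Sorted largest to smallest: 2599, 2152 bp.

2599, 2152 bp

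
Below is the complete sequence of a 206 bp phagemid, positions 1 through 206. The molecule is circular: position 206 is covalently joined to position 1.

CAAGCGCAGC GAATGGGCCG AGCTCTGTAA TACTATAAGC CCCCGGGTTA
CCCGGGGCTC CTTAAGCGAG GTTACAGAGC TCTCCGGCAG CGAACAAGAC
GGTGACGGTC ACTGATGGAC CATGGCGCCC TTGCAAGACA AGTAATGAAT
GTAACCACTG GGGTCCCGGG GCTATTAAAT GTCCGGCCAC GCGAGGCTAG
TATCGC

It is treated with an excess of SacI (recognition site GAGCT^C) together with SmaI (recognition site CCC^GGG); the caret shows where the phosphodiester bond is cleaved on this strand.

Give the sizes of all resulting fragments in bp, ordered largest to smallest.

86, 63, 28, 20, 9 bp

SacI sites (GAGCTC) start at positions 20, 77.
SacI cuts after base 5 of each site (before the last base), so after positions 24, 81.
SmaI sites (CCCGGG) start at positions 42, 51, 165.
SmaI cuts after base 3 of each site, so after positions 44, 53, 167.
Combined cut positions: 24, 44, 53, 81, 167.
Circular molecule, 5 cuts → 5 fragments:
  25–44 → 20 bp
  45–53 → 9 bp
  54–81 → 28 bp
  82–167 → 86 bp
  168–206 then 1–24 → 39 + 24 = 63 bp
Sorted largest to smallest: 86, 63, 28, 20, 9 bp.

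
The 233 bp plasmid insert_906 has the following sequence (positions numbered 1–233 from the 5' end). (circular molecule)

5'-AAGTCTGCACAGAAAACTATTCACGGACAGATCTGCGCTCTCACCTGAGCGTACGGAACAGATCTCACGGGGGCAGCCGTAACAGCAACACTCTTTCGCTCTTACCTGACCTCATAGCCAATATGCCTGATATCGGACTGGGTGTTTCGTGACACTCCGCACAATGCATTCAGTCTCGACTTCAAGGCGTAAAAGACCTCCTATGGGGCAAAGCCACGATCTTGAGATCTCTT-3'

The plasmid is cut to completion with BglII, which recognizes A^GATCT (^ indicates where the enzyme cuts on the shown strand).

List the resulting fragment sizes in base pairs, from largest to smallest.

BglII sites (AGATCT) start at positions 29, 60, 225.
BglII cuts after the first base of each site, so after positions 29, 60, 225.
Circular molecule, 3 cuts → 3 fragments:
  30–60 → 31 bp
  61–225 → 165 bp
  226–233 then 1–29 → 8 + 29 = 37 bp
Sorted largest to smallest: 165, 37, 31 bp.

165, 37, 31 bp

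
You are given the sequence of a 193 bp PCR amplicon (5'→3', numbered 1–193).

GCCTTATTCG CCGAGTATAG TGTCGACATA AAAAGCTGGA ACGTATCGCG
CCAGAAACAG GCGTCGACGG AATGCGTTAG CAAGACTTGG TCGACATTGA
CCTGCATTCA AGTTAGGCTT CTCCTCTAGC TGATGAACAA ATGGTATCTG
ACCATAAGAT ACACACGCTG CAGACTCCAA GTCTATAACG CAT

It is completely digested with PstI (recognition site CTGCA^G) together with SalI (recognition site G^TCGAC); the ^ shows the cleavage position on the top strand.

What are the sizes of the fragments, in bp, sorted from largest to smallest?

82, 41, 27, 22, 21 bp

The PstI site (CTGCAG) starts at position 168.
PstI cuts after base 5 of each site (before the last base), so after position 172.
SalI sites (GTCGAC) start at positions 22, 63, 90.
SalI cuts after the first base of each site, so after positions 22, 63, 90.
Combined cut positions: 22, 63, 90, 172.
Linear molecule, 4 cuts → 5 fragments:
  1–22 → 22 bp
  23–63 → 41 bp
  64–90 → 27 bp
  91–172 → 82 bp
  173–193 → 21 bp
Sorted largest to smallest: 82, 41, 27, 22, 21 bp.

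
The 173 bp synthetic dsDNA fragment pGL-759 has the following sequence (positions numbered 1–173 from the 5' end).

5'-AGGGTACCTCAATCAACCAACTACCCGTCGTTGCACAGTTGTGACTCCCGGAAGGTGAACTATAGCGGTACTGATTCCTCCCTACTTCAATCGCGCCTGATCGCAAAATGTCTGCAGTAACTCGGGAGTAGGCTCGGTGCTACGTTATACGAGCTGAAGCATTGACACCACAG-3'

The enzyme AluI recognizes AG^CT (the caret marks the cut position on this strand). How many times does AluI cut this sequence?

AGCT occurs starting at position 152.
AluI cuts at 1 site.

1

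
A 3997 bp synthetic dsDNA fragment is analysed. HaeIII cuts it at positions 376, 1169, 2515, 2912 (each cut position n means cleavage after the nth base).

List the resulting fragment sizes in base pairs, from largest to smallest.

1346, 1085, 793, 397, 376 bp

Linear molecule, 4 cuts → 5 fragments:
  376 − 0 = 376 bp
  1169 − 376 = 793 bp
  2515 − 1169 = 1346 bp
  2912 − 2515 = 397 bp
  3997 − 2912 = 1085 bp
Sorted largest to smallest: 1346, 1085, 793, 397, 376 bp.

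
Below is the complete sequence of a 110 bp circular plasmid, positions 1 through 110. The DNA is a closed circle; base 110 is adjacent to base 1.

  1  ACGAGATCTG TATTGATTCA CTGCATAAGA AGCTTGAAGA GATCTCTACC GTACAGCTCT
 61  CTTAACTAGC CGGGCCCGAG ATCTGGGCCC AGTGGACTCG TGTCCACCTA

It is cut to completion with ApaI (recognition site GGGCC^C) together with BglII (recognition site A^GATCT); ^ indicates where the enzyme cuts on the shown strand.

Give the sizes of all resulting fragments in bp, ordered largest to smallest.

ApaI sites (GGGCCC) start at positions 72, 85.
ApaI cuts after base 5 of each site (before the last base), so after positions 76, 89.
BglII sites (AGATCT) start at positions 4, 40, 79.
BglII cuts after the first base of each site, so after positions 4, 40, 79.
Combined cut positions: 4, 40, 76, 79, 89.
Circular molecule, 5 cuts → 5 fragments:
  5–40 → 36 bp
  41–76 → 36 bp
  77–79 → 3 bp
  80–89 → 10 bp
  90–110 then 1–4 → 21 + 4 = 25 bp
Sorted largest to smallest: 36, 36, 25, 10, 3 bp.

36, 36, 25, 10, 3 bp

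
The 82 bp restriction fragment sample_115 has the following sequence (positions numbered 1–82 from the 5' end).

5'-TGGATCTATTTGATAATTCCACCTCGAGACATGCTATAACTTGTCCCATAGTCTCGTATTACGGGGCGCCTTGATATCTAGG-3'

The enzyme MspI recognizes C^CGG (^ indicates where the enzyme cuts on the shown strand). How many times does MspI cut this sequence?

No occurrence of CCGG is present in the sequence.
MspI does not cut: 0 sites.

0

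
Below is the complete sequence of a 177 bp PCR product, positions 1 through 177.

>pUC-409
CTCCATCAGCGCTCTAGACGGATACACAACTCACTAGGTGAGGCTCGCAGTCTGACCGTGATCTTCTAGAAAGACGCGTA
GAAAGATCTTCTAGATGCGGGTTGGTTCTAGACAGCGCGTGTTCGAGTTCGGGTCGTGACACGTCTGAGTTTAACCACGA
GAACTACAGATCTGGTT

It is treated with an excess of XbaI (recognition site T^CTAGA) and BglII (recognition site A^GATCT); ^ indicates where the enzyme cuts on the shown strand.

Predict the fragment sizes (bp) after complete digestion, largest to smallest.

61, 52, 19, 17, 13, 9, 6 bp

XbaI sites (TCTAGA) start at positions 13, 65, 90, 107.
XbaI cuts after the first base of each site, so after positions 13, 65, 90, 107.
BglII sites (AGATCT) start at positions 84, 168.
BglII cuts after the first base of each site, so after positions 84, 168.
Combined cut positions: 13, 65, 84, 90, 107, 168.
Linear molecule, 6 cuts → 7 fragments:
  1–13 → 13 bp
  14–65 → 52 bp
  66–84 → 19 bp
  85–90 → 6 bp
  91–107 → 17 bp
  108–168 → 61 bp
  169–177 → 9 bp
Sorted largest to smallest: 61, 52, 19, 17, 13, 9, 6 bp.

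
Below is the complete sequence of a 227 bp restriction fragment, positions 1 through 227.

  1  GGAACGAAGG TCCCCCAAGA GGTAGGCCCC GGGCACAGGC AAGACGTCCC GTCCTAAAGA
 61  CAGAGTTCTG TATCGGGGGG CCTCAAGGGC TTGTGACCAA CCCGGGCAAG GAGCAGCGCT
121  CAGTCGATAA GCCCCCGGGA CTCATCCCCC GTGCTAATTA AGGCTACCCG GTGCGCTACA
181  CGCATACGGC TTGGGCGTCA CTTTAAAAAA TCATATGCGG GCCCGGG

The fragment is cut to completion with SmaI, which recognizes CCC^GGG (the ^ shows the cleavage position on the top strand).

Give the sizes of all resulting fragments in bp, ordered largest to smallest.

SmaI sites (CCCGGG) start at positions 28, 101, 134, 222.
SmaI cuts after base 3 of each site, so after positions 30, 103, 136, 224.
Linear molecule, 4 cuts → 5 fragments:
  1–30 → 30 bp
  31–103 → 73 bp
  104–136 → 33 bp
  137–224 → 88 bp
  225–227 → 3 bp
Sorted largest to smallest: 88, 73, 33, 30, 3 bp.

88, 73, 33, 30, 3 bp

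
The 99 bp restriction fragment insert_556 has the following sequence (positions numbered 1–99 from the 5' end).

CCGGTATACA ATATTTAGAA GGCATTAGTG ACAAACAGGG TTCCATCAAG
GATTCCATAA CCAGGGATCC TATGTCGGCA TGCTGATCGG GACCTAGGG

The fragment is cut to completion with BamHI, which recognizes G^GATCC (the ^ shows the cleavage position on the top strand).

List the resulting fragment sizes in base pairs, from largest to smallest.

The BamHI site (GGATCC) starts at position 65.
BamHI cuts after the first base of each site, so after position 65.
Linear molecule, 1 cut → 2 fragments:
  1–65 → 65 bp
  66–99 → 34 bp
Sorted largest to smallest: 65, 34 bp.

65, 34 bp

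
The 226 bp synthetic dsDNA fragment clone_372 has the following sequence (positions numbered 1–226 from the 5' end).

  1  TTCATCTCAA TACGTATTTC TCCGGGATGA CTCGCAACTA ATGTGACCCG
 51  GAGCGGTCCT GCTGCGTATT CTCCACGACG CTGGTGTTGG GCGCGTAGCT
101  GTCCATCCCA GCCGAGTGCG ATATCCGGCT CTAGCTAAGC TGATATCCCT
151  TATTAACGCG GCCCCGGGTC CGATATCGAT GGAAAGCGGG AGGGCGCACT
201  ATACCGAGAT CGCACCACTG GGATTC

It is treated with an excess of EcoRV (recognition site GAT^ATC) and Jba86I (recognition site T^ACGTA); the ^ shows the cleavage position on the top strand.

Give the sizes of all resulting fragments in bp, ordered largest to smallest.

EcoRV sites (GATATC) start at positions 120, 142, 172.
EcoRV cuts after base 3 of each site, so after positions 122, 144, 174.
The Jba86I site (TACGTA) starts at position 11.
Jba86I cuts after the first base of each site, so after position 11.
Combined cut positions: 11, 122, 144, 174.
Linear molecule, 4 cuts → 5 fragments:
  1–11 → 11 bp
  12–122 → 111 bp
  123–144 → 22 bp
  145–174 → 30 bp
  175–226 → 52 bp
Sorted largest to smallest: 111, 52, 30, 22, 11 bp.

111, 52, 30, 22, 11 bp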